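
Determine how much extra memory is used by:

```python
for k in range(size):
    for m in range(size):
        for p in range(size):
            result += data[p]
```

Space complexity: O(1).
Only a constant amount of auxiliary storage is used; nothing grows with n.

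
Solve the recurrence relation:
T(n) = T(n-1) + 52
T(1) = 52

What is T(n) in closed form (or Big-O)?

Unrolling: T(n) = T(n-1) + 52 = T(n-2) + 2*52 = ... = T(1) + (n-1)*52 = 52 + (n-1)*52 = 52n.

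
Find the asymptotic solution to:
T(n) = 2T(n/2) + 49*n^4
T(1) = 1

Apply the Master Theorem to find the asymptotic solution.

a=2, b=2, f(n)=49*n^4. log_2(2) = 1 < 4. Case 3: T(n) = O(n^4).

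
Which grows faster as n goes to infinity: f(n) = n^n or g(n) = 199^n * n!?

g(n) = 199^n * n! grows faster: by Stirling n! ~ sqrt(2 pi n)(n/e)^n, so 199^n n! / n^n ~ (199/e)^n sqrt(2 pi n) -> infinity since 199/e > 1.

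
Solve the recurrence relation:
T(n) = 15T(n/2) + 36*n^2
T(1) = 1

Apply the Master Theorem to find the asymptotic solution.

a=15, b=2, f(n)=36*n^2. log_2(15) = 3.907. Case 1 of Master Theorem: T(n) = O(n^3.907).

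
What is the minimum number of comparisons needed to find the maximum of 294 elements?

Finding the maximum requires 293 comparisons. Each comparison eliminates exactly one candidate. With 294 candidates, we need 293 eliminations.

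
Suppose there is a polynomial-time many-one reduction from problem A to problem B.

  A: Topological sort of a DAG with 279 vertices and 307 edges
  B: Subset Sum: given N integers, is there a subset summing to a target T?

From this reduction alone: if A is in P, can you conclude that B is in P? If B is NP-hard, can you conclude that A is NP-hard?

A poly-time reduction A <=_p B transfers tractability DOWN (B easy => A easy) and hardness UP (A hard => B hard), not the reverse.
From A in P, the reduction alone does NOT give B in P: any problem in P trivially reduces to SAT, yet SAT is not known to be in P.
From B NP-hard, the reduction alone does NOT give A NP-hard: again, easy problems reduce to hard ones.
(Here in fact A is P and B is NP-complete.)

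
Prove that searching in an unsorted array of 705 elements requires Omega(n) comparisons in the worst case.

An adversary can always place the target in the last position checked. Until all 705 positions are examined, the target might be in any unchecked position. Therefore 705 comparisons are necessary.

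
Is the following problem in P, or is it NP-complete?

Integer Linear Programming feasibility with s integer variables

This problem is NP-complete: ILP feasibility is NP-complete (LP relaxation is in P).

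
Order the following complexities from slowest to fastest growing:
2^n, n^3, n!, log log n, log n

Ordered by growth rate: log log n < log n < n^3 < 2^n < n!.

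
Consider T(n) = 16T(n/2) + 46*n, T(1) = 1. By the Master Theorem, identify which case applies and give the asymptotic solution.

a=16, b=2, f(n)=46*n.
log_2(16) = 4 > 1.
Since f(n) = O(n^1) is polynomially smaller than n^4, Case 1 applies.
T(n) = Theta(n^4).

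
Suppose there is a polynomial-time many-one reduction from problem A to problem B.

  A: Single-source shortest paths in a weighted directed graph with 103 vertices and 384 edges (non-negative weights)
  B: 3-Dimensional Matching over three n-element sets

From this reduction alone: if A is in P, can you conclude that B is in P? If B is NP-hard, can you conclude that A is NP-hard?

A poly-time reduction A <=_p B transfers tractability DOWN (B easy => A easy) and hardness UP (A hard => B hard), not the reverse.
From A in P, the reduction alone does NOT give B in P: any problem in P trivially reduces to SAT, yet SAT is not known to be in P.
From B NP-hard, the reduction alone does NOT give A NP-hard: again, easy problems reduce to hard ones.
(Here in fact A is P and B is NP-complete.)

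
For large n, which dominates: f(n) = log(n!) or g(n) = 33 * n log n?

f(n) = log(n!) and g(n) = 33 * n log n are Theta of each other: Stirling: log(n!) = n log n - n + O(log n) = Theta(n log n); the constant 33 doesn't change the Theta class.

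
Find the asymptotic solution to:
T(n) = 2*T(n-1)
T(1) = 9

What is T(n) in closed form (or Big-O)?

Each step multiplies by 2. T(n) = T(1)*2^(n-1) = 9*2^(n-1).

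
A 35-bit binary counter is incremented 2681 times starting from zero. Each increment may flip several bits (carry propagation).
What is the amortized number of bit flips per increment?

Bit i flips on every 2^i-th increment, so over 2681 increments bit i flips floor(2681/2^i) times. Summing over i: total flips < 2 * 2681. Amortized: < 2 = O(1) per increment.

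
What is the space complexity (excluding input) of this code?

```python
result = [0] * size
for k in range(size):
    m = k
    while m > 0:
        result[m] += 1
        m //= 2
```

Space complexity: O(n).
Auxiliary storage grows linearly with the input size n in the worst case.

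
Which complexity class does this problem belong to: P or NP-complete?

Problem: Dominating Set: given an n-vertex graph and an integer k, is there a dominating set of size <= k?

This problem is NP-complete: reduces from Set Cover (with k part of the input).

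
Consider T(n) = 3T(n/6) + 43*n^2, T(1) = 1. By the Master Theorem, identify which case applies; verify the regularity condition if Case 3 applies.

a=3, b=6, f(n)=43*n^2.
log_6(3) = 0.6131 < 2.
f(n) = Omega(n^(0.6131+epsilon)) for some epsilon > 0, so Case 3 is the candidate.
Regularity: a*f(n/b) = 3*43*(n/6)^2 = (3/36)*43*n^2 <= c*f(n) with c = 3/36 < 1. Satisfied.
Case 3: T(n) = Theta(n^2).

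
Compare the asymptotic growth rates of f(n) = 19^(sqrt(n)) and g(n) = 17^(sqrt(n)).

f(n) = 19^(sqrt(n)) grows faster: ratio is (19/17)^(sqrt(n)) -> infinity since 19/17 > 1.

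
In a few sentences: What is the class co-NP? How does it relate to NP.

co-NP is the class of problems whose complement is in NP. A problem is in co-NP if 'no' instances have short proofs. NP and co-NP may or may not be equal. If NP != co-NP, then P != NP. Tautology (is a formula always true?) is in co-NP.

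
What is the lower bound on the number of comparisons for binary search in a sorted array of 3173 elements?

With 3173 possible positions, we need at least ceil(log_2(3173)) = 12 comparisons. Each comparison splits the remaining candidates by at most half.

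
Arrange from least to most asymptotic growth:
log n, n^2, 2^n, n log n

Ordered by growth rate: log n < n log n < n^2 < 2^n.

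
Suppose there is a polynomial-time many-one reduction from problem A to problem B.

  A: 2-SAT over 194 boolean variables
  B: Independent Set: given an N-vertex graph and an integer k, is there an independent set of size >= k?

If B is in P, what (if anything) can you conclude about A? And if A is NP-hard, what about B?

A poly-time reduction A <=_p B means any A-instance can be transformed to a B-instance in poly time.
If B is in P: compose the reduction with B's poly-time algorithm to solve A in poly time, so A is in P.
If A is NP-hard: every NP problem reduces to A, which reduces to B; composing reductions, every NP problem reduces to B, so B is NP-hard.
(Here in fact A is P and B is NP-complete.)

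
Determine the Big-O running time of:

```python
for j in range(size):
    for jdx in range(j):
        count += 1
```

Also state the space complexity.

Time complexity: O(n^2).
Space complexity: O(1).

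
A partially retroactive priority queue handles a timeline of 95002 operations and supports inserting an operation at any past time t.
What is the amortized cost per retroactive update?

Partially retroactive priority queues (Demaine-Iacono-Langerman) allow updates at past times with queries only at the present. With a balanced BST over the m = 95002 timeline events tracking bridges, each retroactive insert or delete is O(log m) amortized.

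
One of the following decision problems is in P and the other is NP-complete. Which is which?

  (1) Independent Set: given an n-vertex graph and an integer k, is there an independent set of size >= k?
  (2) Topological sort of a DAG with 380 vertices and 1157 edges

(1) is NP-complete: complement of Clique (with k part of the input).
(2) is P: DFS-based topological sort runs in O(V+E).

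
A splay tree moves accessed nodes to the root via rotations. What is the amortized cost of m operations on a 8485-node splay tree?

Using a potential function Phi = sum of log(size of subtree) for each node, each splay operation has amortized cost O(log n) where n = 8485. Bad individual operations (O(n)) are offset by decreased potential.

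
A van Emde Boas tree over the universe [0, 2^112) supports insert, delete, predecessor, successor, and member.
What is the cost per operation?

vEB recursively partitions [0, 5192296858534827628530496329220096) into sqrt(u) clusters of size sqrt(u). Each operation recurses into either one cluster or the summary, never both: T(u) = T(sqrt(u)) + O(1) => T(u) = O(log log u) = O(log 112). This is worst-case, not just amortized.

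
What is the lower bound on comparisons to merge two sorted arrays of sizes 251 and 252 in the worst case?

Adversary: with |251 - 252| <= 1 the inputs can be fully interleaved so that every adjacent pair in the merged output comes from different arrays. Then each of the 502 adjacent pairs must be directly compared, or the algorithm cannot determine their relative order. Standard merge meets this bound.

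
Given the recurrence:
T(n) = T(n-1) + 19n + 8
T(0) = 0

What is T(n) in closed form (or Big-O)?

Dominant term in sum is 19*sum(i, i=1..n) = 19*n*(n+1)/2 = O(n^2).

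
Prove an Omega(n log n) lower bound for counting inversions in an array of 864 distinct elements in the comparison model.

Decision-tree argument: at any leaf, the comparisons made (with transitivity) must totally order all 864 elements -- otherwise some pair (i,j) is unordered, and an adversary can present two inputs agreeing on every comparison made but with that pair flipped, changing the inversion count by 1, so the leaf's output is wrong on one of them. Hence the tree has >= 864! leaves and height >= log_2(864!) = Omega(n log n). Modified merge sort achieves O(n log n).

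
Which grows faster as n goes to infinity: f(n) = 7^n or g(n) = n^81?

f(n) = 7^n grows faster: any exponential with base > 1 dominates every polynomial.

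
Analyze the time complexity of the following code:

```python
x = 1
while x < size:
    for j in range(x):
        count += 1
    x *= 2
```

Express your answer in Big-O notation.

Time complexity: O(n).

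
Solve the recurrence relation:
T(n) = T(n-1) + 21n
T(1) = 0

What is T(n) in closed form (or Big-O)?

Unrolling: T(n) = 0 + 21*(2 + 3 + ... + n) = 0 + 21*(n(n+1)/2 - 1) = O(n^2).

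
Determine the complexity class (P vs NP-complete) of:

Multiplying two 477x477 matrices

This problem is in P: the schoolbook algorithm runs in O(n^3).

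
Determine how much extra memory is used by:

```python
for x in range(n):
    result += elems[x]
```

Space complexity: O(1).
Only a constant amount of auxiliary storage is used; nothing grows with n.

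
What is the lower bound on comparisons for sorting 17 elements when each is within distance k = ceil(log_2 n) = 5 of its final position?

Partition the 17 positions into floor(n/k) blocks of k = 5 consecutive positions; any permutation within a block keeps every element within k of its final position, so there are at least (k!)^(n/k) distinguishable inputs. Lower bound: log_2((k!)^(n/k)) = (n/k) * log_2(k!) = Theta(n log k); with k = ceil(log_2 n), this is Omega(n log log n).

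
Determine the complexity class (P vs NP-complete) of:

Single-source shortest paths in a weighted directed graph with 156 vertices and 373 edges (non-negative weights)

This problem is in P: Dijkstra's algorithm runs in O((V+E) log V).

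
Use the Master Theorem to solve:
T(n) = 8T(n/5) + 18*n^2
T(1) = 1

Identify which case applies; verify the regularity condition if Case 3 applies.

a=8, b=5, f(n)=18*n^2.
log_5(8) = 1.292 < 2.
f(n) = Omega(n^(1.292+epsilon)) for some epsilon > 0, so Case 3 is the candidate.
Regularity: a*f(n/b) = 8*18*(n/5)^2 = (8/25)*18*n^2 <= c*f(n) with c = 8/25 < 1. Satisfied.
Case 3: T(n) = Theta(n^2).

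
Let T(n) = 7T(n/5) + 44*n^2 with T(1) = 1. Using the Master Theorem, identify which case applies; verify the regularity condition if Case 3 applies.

a=7, b=5, f(n)=44*n^2.
log_5(7) = 1.209 < 2.
f(n) = Omega(n^(1.209+epsilon)) for some epsilon > 0, so Case 3 is the candidate.
Regularity: a*f(n/b) = 7*44*(n/5)^2 = (7/25)*44*n^2 <= c*f(n) with c = 7/25 < 1. Satisfied.
Case 3: T(n) = Theta(n^2).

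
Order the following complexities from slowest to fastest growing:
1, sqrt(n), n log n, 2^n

Ordered by growth rate: 1 < sqrt(n) < n log n < 2^n.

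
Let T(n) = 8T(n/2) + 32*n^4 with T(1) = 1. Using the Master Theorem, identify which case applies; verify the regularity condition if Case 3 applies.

a=8, b=2, f(n)=32*n^4.
log_2(8) = 3 < 4.
f(n) = Omega(n^(3+epsilon)) for some epsilon > 0, so Case 3 is the candidate.
Regularity: a*f(n/b) = 8*32*(n/2)^4 = (8/16)*32*n^4 <= c*f(n) with c = 8/16 < 1. Satisfied.
Case 3: T(n) = Theta(n^4).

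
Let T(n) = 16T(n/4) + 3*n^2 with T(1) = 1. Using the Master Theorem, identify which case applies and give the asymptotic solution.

a=16, b=4, f(n)=3*n^2.
log_4(16) = 2, so n^(log_b(a)) = n^2.
f(n) = Theta(n^2), so Case 2 applies.
T(n) = Theta(n^2 log n).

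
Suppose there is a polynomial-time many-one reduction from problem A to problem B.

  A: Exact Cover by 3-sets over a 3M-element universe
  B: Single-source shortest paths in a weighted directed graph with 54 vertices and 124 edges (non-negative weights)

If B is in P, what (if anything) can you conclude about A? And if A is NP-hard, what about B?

A poly-time reduction A <=_p B means any A-instance can be transformed to a B-instance in poly time.
If B is in P: compose the reduction with B's poly-time algorithm to solve A in poly time, so A is in P.
If A is NP-hard: every NP problem reduces to A, which reduces to B; composing reductions, every NP problem reduces to B, so B is NP-hard.
(Here in fact A is NP-complete and B is in P, so no such reduction is known -- its existence would imply P = NP; the analysis concerns only what the assumed reduction would or would not let you conclude.)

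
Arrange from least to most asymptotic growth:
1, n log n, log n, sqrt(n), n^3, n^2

Ordered by growth rate: 1 < log n < sqrt(n) < n log n < n^2 < n^3.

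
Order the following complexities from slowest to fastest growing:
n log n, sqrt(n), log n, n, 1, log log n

Ordered by growth rate: 1 < log log n < log n < sqrt(n) < n < n log n.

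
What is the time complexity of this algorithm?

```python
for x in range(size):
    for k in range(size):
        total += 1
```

Time complexity: O(n^2).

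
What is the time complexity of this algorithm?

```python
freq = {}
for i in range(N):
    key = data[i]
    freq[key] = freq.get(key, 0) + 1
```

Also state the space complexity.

Time complexity: O(n).
Space complexity: O(n).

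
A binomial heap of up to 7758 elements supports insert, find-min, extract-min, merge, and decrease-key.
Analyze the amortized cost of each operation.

A binomial heap with n <= 7758 elements has at most floor(log_2 7758) + 1 = 13 trees. Using potential Phi = number of trees: Insert adds one tree, but cascading merges reduce count -- amortized O(1). Find-min reads the cached minimum pointer: O(1). Extract-min creates O(log n) new trees: O(log n). Merge combines tree lists: O(log n). Decrease-key sifts the element up its tree of height <= log n: O(log n).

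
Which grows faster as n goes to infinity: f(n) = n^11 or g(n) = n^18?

g(n) = n^18 grows faster: n^18/n^11 = n^7 -> infinity.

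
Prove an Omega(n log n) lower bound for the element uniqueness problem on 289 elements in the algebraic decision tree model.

In the algebraic decision tree model, element uniqueness on 289 elements is equivalent to determining which cell of an arrangement of C(289,2) = 41616 hyperplanes x_i = x_j contains the input point. Ben-Or's theorem shows this requires Omega(n log n).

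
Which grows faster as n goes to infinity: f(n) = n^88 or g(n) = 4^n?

g(n) = 4^n grows faster: any exponential with base > 1 dominates every polynomial.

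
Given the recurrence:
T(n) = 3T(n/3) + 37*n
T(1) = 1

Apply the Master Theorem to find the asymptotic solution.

a=3, b=3, f(n)=37*n. log_3(3) = 1. Case 2: T(n) = O(n log n).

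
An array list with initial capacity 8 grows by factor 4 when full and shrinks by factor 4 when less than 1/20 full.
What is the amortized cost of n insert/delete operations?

Using potential function Phi = |4*size - capacity|. Resizing costs are offset by potential release. Amortized O(1) per operation.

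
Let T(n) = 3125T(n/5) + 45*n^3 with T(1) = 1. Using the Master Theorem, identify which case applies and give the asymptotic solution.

a=3125, b=5, f(n)=45*n^3.
log_5(3125) = 5 > 3.
Since f(n) = O(n^3) is polynomially smaller than n^5, Case 1 applies.
T(n) = Theta(n^5).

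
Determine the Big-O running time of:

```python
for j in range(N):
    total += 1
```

Time complexity: O(n).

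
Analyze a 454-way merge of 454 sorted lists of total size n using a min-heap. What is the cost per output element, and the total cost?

Maintain a min-heap of size 454 holding the current head of each list. Each output step does one extract-min (O(log 454)) and one insert of that list's next element (O(log 454)). Each of the n elements passes through the heap exactly once, so the total cost is O(n log 454), i.e. O(log 454) per output element.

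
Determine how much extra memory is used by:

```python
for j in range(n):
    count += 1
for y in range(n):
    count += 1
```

Space complexity: O(1).
Only a constant amount of auxiliary storage is used; nothing grows with n.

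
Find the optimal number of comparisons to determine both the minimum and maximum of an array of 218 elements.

Naive approach: 434 comparisons (217 for max + 217 for min).
Optimal: Compare elements in pairs first (floor(n/2) = 109 comparisons), then find max among winners and min among losers (108 comparisons each).
Total: ceil(3n/2) - 2 = 325 comparisons. An adversary argument shows this is also a lower bound.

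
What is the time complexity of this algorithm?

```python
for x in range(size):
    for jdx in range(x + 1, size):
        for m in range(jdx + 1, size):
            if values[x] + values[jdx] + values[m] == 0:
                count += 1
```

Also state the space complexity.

Time complexity: O(n^3).
Space complexity: O(1).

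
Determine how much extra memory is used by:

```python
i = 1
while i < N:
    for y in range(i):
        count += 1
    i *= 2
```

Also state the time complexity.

Space complexity: O(1).
Only a constant amount of auxiliary storage is used; nothing grows with n.
Time complexity: O(n).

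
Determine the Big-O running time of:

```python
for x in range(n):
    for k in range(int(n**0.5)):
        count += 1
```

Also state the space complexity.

Time complexity: O(n * sqrt(n)).
Space complexity: O(1).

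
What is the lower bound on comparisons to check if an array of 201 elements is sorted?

To verify 201 elements are sorted, we must compare each consecutive pair. Skipping any pair allows an adversary to swap them. Therefore 200 comparisons are necessary and sufficient.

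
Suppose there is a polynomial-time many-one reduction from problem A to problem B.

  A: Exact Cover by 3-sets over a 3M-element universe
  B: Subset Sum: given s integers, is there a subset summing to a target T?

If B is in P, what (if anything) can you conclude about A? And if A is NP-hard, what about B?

A poly-time reduction A <=_p B means any A-instance can be transformed to a B-instance in poly time.
If B is in P: compose the reduction with B's poly-time algorithm to solve A in poly time, so A is in P.
If A is NP-hard: every NP problem reduces to A, which reduces to B; composing reductions, every NP problem reduces to B, so B is NP-hard.
(Here in fact A is NP-complete and B is NP-complete.)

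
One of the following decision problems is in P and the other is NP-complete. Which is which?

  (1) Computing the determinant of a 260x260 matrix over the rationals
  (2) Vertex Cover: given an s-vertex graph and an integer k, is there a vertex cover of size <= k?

(1) is P: Gaussian elimination runs in O(n^3).
(2) is NP-complete: one of Karp's 21 NP-complete problems (with k part of the input; for any fixed constant k it is in P).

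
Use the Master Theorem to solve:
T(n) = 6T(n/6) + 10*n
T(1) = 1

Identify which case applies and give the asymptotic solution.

a=6, b=6, f(n)=10*n.
log_6(6) = 1, so n^(log_b(a)) = n.
f(n) = Theta(n), so Case 2 applies.
T(n) = Theta(n log n).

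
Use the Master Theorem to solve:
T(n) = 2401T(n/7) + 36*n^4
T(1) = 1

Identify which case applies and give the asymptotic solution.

a=2401, b=7, f(n)=36*n^4.
log_7(2401) = 4, so n^(log_b(a)) = n^4.
f(n) = Theta(n^4), so Case 2 applies.
T(n) = Theta(n^4 log n).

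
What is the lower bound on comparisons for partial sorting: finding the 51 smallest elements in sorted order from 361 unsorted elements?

Finding 51 smallest of 361 in sorted order: Omega(361) to identify the 51 smallest, plus Omega(51 log 51) to sort them. Total: Omega(n + k log k).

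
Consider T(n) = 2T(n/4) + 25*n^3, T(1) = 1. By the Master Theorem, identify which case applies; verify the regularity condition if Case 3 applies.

a=2, b=4, f(n)=25*n^3.
log_4(2) = 0.5 < 3.
f(n) = Omega(n^(0.5+epsilon)) for some epsilon > 0, so Case 3 is the candidate.
Regularity: a*f(n/b) = 2*25*(n/4)^3 = (2/64)*25*n^3 <= c*f(n) with c = 2/64 < 1. Satisfied.
Case 3: T(n) = Theta(n^3).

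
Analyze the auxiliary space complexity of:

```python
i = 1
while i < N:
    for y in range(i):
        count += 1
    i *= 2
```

Space complexity: O(1).
Only a constant amount of auxiliary storage is used; nothing grows with n.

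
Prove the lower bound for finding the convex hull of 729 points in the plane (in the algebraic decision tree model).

Reduction from sorting: given 729 numbers x_1,...,x_{729}, map x_i to the point (x_i, x_i^2) on the parabola y = x^2. All points are on the convex hull, and walking the hull gives them in sorted x-order. Since sorting requires Omega(n log n), so does planar convex hull.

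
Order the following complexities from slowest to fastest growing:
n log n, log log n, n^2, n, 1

Ordered by growth rate: 1 < log log n < n < n log n < n^2.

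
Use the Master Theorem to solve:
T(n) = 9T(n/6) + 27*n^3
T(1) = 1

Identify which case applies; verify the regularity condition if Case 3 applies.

a=9, b=6, f(n)=27*n^3.
log_6(9) = 1.226 < 3.
f(n) = Omega(n^(1.226+epsilon)) for some epsilon > 0, so Case 3 is the candidate.
Regularity: a*f(n/b) = 9*27*(n/6)^3 = (9/216)*27*n^3 <= c*f(n) with c = 9/216 < 1. Satisfied.
Case 3: T(n) = Theta(n^3).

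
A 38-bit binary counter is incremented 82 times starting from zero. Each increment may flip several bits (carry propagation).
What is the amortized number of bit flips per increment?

Bit i flips on every 2^i-th increment, so over 82 increments bit i flips floor(82/2^i) times. Summing over i: total flips < 2 * 82. Amortized: < 2 = O(1) per increment.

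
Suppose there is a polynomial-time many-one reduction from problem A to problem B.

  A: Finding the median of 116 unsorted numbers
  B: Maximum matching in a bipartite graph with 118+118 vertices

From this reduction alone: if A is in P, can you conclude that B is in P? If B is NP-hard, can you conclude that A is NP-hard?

A poly-time reduction A <=_p B transfers tractability DOWN (B easy => A easy) and hardness UP (A hard => B hard), not the reverse.
From A in P, the reduction alone does NOT give B in P: any problem in P trivially reduces to SAT, yet SAT is not known to be in P.
From B NP-hard, the reduction alone does NOT give A NP-hard: again, easy problems reduce to hard ones.
(Here in fact A is P and B is P.)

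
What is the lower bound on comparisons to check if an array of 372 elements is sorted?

To verify 372 elements are sorted, we must compare each consecutive pair. Skipping any pair allows an adversary to swap them. Therefore 371 comparisons are necessary and sufficient.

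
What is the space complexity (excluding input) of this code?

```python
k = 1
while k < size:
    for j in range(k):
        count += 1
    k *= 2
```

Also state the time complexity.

Space complexity: O(1).
Only a constant amount of auxiliary storage is used; nothing grows with n.
Time complexity: O(n).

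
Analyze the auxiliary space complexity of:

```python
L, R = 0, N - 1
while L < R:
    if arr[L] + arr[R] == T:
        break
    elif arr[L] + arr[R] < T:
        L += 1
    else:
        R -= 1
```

Space complexity: O(1).
Only a constant amount of auxiliary storage is used; nothing grows with n.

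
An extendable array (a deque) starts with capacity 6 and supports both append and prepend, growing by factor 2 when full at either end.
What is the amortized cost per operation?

Growth at either end copies all elements; capacities form a geometric sequence with ratio 2, so total copy cost over n operations is O(n) (two geometric series). Amortized O(1).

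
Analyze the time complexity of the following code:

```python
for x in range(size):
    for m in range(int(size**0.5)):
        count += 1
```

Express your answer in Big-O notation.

Time complexity: O(n * sqrt(n)).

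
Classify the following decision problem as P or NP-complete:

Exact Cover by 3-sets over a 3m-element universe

This problem is NP-complete: one of Karp's 21 NP-complete problems.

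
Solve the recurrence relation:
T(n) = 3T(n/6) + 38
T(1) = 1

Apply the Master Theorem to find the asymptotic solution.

a=3, b=6, f(n)=38. log_6(3) = 0.6131. Case 1 of Master Theorem: T(n) = O(n^0.6131).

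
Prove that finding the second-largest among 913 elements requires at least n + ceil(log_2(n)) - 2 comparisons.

Lower bound (adversary): identifying the maximum requires 913-1 comparisons (each eliminates one candidate). Assign weight 1 to each element; on each comparison the adversary lets the heavier side win and gives it the loser's weight. The max ends with weight 913, but each comparison it wins at most doubles its weight, so the max must win >= ceil(log_2(913)) = 10 comparisons. The second-largest is one of those 10 direct losers to the max, and identifying which one is largest needs >= 10-1 further comparisons. Total >= 913-1 + 10-1 = 921.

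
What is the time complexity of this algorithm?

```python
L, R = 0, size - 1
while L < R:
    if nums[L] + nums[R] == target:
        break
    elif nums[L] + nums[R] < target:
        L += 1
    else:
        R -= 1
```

Time complexity: O(n).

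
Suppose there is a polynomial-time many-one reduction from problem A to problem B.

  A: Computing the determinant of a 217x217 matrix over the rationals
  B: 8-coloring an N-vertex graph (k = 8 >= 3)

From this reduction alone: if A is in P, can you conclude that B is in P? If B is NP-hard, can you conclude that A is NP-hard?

A poly-time reduction A <=_p B transfers tractability DOWN (B easy => A easy) and hardness UP (A hard => B hard), not the reverse.
From A in P, the reduction alone does NOT give B in P: any problem in P trivially reduces to SAT, yet SAT is not known to be in P.
From B NP-hard, the reduction alone does NOT give A NP-hard: again, easy problems reduce to hard ones.
(Here in fact A is P and B is NP-complete.)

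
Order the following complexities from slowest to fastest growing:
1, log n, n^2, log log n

Ordered by growth rate: 1 < log log n < log n < n^2.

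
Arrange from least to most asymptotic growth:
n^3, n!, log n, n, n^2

Ordered by growth rate: log n < n < n^2 < n^3 < n!.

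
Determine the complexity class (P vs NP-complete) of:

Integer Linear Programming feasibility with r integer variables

This problem is NP-complete: ILP feasibility is NP-complete (LP relaxation is in P).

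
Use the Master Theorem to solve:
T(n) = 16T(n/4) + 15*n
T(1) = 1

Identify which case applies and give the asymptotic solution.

a=16, b=4, f(n)=15*n.
log_4(16) = 2 > 1.
Since f(n) = O(n^1) is polynomially smaller than n^2, Case 1 applies.
T(n) = Theta(n^2).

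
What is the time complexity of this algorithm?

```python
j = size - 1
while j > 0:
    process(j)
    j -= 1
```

Time complexity: O(n).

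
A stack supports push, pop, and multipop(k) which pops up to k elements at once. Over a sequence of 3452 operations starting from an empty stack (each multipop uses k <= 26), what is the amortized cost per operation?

Each element is pushed exactly once and popped at most once (whether by pop or as part of a multipop). So the total number of individual pops over the whole sequence is at most the number of pushes, which is at most 3452. Total work <= 2 * 3452, hence O(1) amortized per operation.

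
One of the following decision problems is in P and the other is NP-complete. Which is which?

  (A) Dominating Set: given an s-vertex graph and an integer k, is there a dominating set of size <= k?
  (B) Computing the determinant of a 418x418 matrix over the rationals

(A) is NP-complete: reduces from Set Cover (with k part of the input).
(B) is P: Gaussian elimination runs in O(n^3).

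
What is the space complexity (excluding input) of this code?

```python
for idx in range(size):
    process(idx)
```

Space complexity: O(1).
Only a constant amount of auxiliary storage is used; nothing grows with n.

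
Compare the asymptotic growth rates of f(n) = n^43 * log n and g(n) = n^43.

f(n) = n^43 * log n grows faster: extra log n factor -> infinity.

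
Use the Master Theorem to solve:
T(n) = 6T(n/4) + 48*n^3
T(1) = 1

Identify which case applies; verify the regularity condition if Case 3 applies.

a=6, b=4, f(n)=48*n^3.
log_4(6) = 1.292 < 3.
f(n) = Omega(n^(1.292+epsilon)) for some epsilon > 0, so Case 3 is the candidate.
Regularity: a*f(n/b) = 6*48*(n/4)^3 = (6/64)*48*n^3 <= c*f(n) with c = 6/64 < 1. Satisfied.
Case 3: T(n) = Theta(n^3).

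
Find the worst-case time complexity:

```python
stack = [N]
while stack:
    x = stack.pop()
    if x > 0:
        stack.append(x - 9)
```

Time complexity: O(n).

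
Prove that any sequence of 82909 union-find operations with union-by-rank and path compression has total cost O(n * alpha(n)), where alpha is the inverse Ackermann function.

Using Tarjan's analysis with rank-based potential function. Union-by-rank keeps tree height O(log n). Path compression flattens paths during find. For n = 82909 operations, total cost is O(n * alpha(n)), effectively O(n) since alpha grows incredibly slowly.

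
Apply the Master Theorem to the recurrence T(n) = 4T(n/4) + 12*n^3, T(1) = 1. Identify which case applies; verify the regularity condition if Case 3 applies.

a=4, b=4, f(n)=12*n^3.
log_4(4) = 1 < 3.
f(n) = Omega(n^(1+epsilon)) for some epsilon > 0, so Case 3 is the candidate.
Regularity: a*f(n/b) = 4*12*(n/4)^3 = (4/64)*12*n^3 <= c*f(n) with c = 4/64 < 1. Satisfied.
Case 3: T(n) = Theta(n^3).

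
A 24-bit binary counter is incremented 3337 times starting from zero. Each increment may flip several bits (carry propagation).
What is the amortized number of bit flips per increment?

Bit i flips on every 2^i-th increment, so over 3337 increments bit i flips floor(3337/2^i) times. Summing over i: total flips < 2 * 3337. Amortized: < 2 = O(1) per increment.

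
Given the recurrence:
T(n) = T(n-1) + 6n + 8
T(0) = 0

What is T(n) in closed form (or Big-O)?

Dominant term in sum is 6*sum(i, i=1..n) = 6*n*(n+1)/2 = O(n^2).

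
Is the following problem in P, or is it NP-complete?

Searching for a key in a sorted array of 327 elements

This problem is in P: binary search runs in O(log n).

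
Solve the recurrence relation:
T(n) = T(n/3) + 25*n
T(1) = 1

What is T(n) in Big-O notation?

Geometric series: 25*n*(1 + 1/3 + 1/3^2 + ...) = O(n). T(n) = O(n).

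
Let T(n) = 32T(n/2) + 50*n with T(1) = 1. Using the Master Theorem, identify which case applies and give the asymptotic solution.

a=32, b=2, f(n)=50*n.
log_2(32) = 5 > 1.
Since f(n) = O(n^1) is polynomially smaller than n^5, Case 1 applies.
T(n) = Theta(n^5).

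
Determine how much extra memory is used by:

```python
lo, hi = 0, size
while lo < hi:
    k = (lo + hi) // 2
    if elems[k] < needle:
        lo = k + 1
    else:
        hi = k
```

Space complexity: O(1).
Only a constant amount of auxiliary storage is used; nothing grows with n.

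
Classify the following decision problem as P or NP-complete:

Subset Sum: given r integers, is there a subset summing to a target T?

This problem is NP-complete: one of Karp's 21 NP-complete problems.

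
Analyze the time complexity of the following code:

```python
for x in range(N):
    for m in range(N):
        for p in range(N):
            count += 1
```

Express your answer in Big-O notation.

Time complexity: O(n^3).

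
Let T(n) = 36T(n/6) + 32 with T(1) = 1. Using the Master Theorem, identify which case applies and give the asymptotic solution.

a=36, b=6, f(n)=32.
log_6(36) = 2 > 0.
Since f(n) = O(n^0) is polynomially smaller than n^2, Case 1 applies.
T(n) = Theta(n^2).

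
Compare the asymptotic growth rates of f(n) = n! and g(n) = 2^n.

f(n) = n! grows faster: n!/2^n -> infinity by Stirling.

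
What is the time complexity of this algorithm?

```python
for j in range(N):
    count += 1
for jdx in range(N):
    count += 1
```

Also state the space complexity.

Time complexity: O(n).
Space complexity: O(1).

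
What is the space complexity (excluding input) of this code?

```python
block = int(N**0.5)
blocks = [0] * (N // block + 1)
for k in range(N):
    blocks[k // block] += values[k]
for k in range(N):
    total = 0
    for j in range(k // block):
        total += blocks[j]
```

Space complexity: O(sqrt(n)).
Storage scales with sqrt(n).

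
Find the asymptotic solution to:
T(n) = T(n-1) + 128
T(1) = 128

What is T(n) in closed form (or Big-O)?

Unrolling: T(n) = T(n-1) + 128 = T(n-2) + 2*128 = ... = T(1) + (n-1)*128 = 128 + (n-1)*128 = 128n.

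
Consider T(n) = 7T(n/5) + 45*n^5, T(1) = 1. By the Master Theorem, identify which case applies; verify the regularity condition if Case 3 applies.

a=7, b=5, f(n)=45*n^5.
log_5(7) = 1.209 < 5.
f(n) = Omega(n^(1.209+epsilon)) for some epsilon > 0, so Case 3 is the candidate.
Regularity: a*f(n/b) = 7*45*(n/5)^5 = (7/3125)*45*n^5 <= c*f(n) with c = 7/3125 < 1. Satisfied.
Case 3: T(n) = Theta(n^5).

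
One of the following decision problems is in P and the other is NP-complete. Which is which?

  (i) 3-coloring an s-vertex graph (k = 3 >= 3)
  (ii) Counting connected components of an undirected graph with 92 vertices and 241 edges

(i) is NP-complete: graph k-coloring for k>=3 is NP-complete by reduction from 3-SAT.
(ii) is P: BFS/DFS visits each vertex and edge once: O(V+E).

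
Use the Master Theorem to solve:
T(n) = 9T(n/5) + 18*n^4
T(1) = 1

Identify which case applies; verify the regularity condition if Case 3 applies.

a=9, b=5, f(n)=18*n^4.
log_5(9) = 1.365 < 4.
f(n) = Omega(n^(1.365+epsilon)) for some epsilon > 0, so Case 3 is the candidate.
Regularity: a*f(n/b) = 9*18*(n/5)^4 = (9/625)*18*n^4 <= c*f(n) with c = 9/625 < 1. Satisfied.
Case 3: T(n) = Theta(n^4).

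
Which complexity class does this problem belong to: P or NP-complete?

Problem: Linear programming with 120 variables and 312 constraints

This problem is in P: the ellipsoid and interior-point methods run in polynomial time.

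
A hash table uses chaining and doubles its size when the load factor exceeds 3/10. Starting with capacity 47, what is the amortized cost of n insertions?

Rehashing occurs when load exceeds 3/10. Total rehash cost is geometric series summing to O(n). Each insertion itself is O(1). Amortized: O(1).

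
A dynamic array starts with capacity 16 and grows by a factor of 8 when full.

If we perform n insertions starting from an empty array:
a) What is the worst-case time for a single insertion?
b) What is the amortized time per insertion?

(a) Worst-case single insertion: O(n) -- when the array is full at capacity c, the resize copies all c elements, and c can be Theta(n).
(b) Resizes happen at sizes 16, 128, 1024, ... Total copy cost for n insertions: 16 + 128 + ... = O(n) (geometric series with ratio 1/8). Amortized cost per insertion: O(n)/n = O(1).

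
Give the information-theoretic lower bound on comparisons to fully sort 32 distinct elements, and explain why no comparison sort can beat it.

A comparison sort is a binary decision tree whose leaves are the 32! = 263130836933693530167218012160000000 possible output permutations. A binary tree with L leaves has height >= ceil(log_2(L)). So any comparison sort needs >= ceil(log_2(32!)) = 118 comparisons in the worst case.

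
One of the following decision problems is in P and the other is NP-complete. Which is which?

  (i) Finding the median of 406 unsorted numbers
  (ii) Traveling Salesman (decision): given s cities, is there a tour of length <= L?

(i) is P: linear-time selection (median-of-medians) runs in O(n).
(ii) is NP-complete: reduces from Hamiltonian Cycle.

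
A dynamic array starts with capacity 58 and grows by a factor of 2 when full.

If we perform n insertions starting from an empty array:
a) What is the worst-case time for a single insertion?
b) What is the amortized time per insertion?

(a) Worst-case single insertion: O(n) -- when the array is full at capacity c, the resize copies all c elements, and c can be Theta(n).
(b) Resizes happen at sizes 58, 116, 232, ... Total copy cost for n insertions: 58 + 116 + ... = O(n) (geometric series with ratio 1/2). Amortized cost per insertion: O(n)/n = O(1).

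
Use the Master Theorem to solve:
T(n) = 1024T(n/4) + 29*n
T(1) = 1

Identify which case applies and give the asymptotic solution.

a=1024, b=4, f(n)=29*n.
log_4(1024) = 5 > 1.
Since f(n) = O(n^1) is polynomially smaller than n^5, Case 1 applies.
T(n) = Theta(n^5).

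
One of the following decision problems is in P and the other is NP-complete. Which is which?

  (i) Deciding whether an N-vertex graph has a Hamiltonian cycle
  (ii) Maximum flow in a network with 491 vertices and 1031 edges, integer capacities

(i) is NP-complete: one of Karp's 21 NP-complete problems.
(ii) is P: Edmonds-Karp / push-relabel run in polynomial time.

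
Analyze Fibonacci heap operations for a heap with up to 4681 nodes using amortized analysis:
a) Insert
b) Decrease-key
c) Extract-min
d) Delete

Fibonacci heaps use lazy consolidation. Potential function Phi = t + 2m (t = number of trees, m = marked nodes).
- Insert: O(1) actual, Delta Phi = +1 (one new tree) => O(1) amortized.
- Decrease-key: with c cascading cuts, actual cost is O(c); Delta Phi <= c - 2(c-1) + 2 = 4 - c (c new trees; >= c-1 marks cleared; <= 1 new mark). Amortized O(c) + (4 - c) = O(1).
- Extract-min: O(D(n) + t) actual; consolidation drops t to <= D(n)+1, so Delta Phi pays for the t term. D(n) = O(log n) for n = 4681 => O(log n) amortized.
- Delete: decrease-key to -inf then extract-min = O(log n).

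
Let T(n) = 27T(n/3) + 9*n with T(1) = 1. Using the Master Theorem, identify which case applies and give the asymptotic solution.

a=27, b=3, f(n)=9*n.
log_3(27) = 3 > 1.
Since f(n) = O(n^1) is polynomially smaller than n^3, Case 1 applies.
T(n) = Theta(n^3).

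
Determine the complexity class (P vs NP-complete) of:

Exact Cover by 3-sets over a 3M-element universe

This problem is NP-complete: one of Karp's 21 NP-complete problems.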